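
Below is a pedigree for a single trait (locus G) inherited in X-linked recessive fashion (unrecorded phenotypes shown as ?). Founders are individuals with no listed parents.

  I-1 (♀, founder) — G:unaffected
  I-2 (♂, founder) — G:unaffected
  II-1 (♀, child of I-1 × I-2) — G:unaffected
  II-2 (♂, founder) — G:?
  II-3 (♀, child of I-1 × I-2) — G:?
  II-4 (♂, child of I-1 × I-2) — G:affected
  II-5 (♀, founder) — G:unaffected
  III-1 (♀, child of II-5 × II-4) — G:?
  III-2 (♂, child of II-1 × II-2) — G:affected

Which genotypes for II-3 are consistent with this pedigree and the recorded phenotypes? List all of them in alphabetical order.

II-3 ∈ {X^GX^G, X^GX^g}

G/I-1 un ·: X^GX^g
G/I-2 un ·: X^GY
G/II-1 un I-1×I-2: X^GX^g
G/II-2 ? ·: X^GY|X^gY
G/II-3 ? I-1×I-2: X^GX^G|X^GX^g
G/II-4 aff I-1×I-2: X^gY
G/II-5 un ·: X^GX^G|X^GX^g
G/III-1 ? II-5×II-4: X^GX^g|X^gX^g
G/III-2 aff II-1×II-2: X^gY
⇒ G over [I-1,I-2,II-1,II-2,II-3,II-4,II-5,III-1,III-2]: 12 consistent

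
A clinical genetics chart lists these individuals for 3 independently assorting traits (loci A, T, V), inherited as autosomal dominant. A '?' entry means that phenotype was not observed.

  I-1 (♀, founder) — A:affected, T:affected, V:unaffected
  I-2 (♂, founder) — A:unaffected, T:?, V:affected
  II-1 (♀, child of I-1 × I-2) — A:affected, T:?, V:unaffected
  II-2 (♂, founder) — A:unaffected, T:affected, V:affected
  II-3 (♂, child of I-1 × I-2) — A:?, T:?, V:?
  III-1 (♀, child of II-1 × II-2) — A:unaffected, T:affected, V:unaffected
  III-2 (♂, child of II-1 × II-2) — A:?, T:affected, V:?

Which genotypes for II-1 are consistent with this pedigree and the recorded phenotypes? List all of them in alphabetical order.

II-1 ∈ {Aa TT vv, Aa Tt vv, Aa tt vv}

A/I-1 aff ·: Aa|AA
A/I-2 un ·: aa
A/II-1 aff I-1×I-2: Aa
A/II-2 un ·: aa
A/II-3 ? I-1×I-2: aa|Aa
A/III-1 un II-1×II-2: aa
A/III-2 ? II-1×II-2: aa|Aa
⇒ A over [I-1,I-2,II-1,II-2,II-3,III-1,III-2]: 6 consistent
T/I-1 aff ·: Tt|TT
T/I-2 ? ·: tt|Tt|TT
T/II-1 ? I-1×I-2: tt|Tt|TT
T/II-2 aff ·: Tt|TT
T/II-3 ? I-1×I-2: tt|Tt|TT
T/III-1 aff II-1×II-2: Tt|TT
T/III-2 aff II-1×II-2: Tt|TT
⇒ T over [I-1,I-2,II-1,II-2,II-3,III-1,III-2]: 130 consistent
V/I-1 un ·: vv
V/I-2 aff ·: Vv
V/II-1 un I-1×I-2: vv
V/II-2 aff ·: Vv
V/II-3 ? I-1×I-2: vv|Vv
V/III-1 un II-1×II-2: vv
V/III-2 ? II-1×II-2: vv|Vv
⇒ V over [I-1,I-2,II-1,II-2,II-3,III-1,III-2]: 4 consistent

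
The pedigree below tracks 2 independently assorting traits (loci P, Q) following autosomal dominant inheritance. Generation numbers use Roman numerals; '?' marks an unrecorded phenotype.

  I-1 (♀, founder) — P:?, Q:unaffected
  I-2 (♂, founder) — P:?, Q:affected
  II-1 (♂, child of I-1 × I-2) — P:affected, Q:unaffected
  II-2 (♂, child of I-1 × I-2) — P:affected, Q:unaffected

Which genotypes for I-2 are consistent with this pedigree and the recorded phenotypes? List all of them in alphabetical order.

P/I-1 ? ·: pp|Pp|PP
P/I-2 ? ·: pp|Pp|PP
P/II-1 aff I-1×I-2: Pp|PP
P/II-2 aff I-1×I-2: Pp|PP
⇒ P over [I-1,I-2,II-1,II-2]: 17 consistent
Q/I-1 un ·: qq
Q/I-2 aff ·: Qq
Q/II-1 un I-1×I-2: qq
Q/II-2 un I-1×I-2: qq
⇒ Q over [I-1,I-2,II-1,II-2]: 1 consistent

I-2 ∈ {PP Qq, Pp Qq, pp Qq}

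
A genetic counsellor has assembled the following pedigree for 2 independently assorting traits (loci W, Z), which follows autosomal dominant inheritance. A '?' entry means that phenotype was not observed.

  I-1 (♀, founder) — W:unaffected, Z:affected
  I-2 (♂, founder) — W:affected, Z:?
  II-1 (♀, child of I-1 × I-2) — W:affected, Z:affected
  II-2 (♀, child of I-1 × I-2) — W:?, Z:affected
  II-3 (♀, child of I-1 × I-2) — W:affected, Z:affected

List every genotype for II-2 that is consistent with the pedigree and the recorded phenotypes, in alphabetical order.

W/I-1 un ·: ww
W/I-2 aff ·: Ww|WW
W/II-1 aff I-1×I-2: Ww
W/II-2 ? I-1×I-2: ww|Ww
W/II-3 aff I-1×I-2: Ww
⇒ W over [I-1,I-2,II-1,II-2,II-3]: 3 consistent
Z/I-1 aff ·: Zz|ZZ
Z/I-2 ? ·: zz|Zz|ZZ
Z/II-1 aff I-1×I-2: Zz|ZZ
Z/II-2 aff I-1×I-2: Zz|ZZ
Z/II-3 aff I-1×I-2: Zz|ZZ
⇒ Z over [I-1,I-2,II-1,II-2,II-3]: 27 consistent

II-2 ∈ {Ww ZZ, Ww Zz, ww ZZ, ww Zz}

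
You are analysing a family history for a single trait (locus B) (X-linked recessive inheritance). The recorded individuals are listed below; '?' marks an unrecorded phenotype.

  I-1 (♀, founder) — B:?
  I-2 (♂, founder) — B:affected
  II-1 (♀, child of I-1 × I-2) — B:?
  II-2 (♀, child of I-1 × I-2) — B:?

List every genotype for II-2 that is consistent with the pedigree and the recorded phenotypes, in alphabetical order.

B/I-1 ? ·: X^BX^B|X^BX^b|X^bX^b
B/I-2 aff ·: X^bY
B/II-1 ? I-1×I-2: X^BX^b|X^bX^b
B/II-2 ? I-1×I-2: X^BX^b|X^bX^b
⇒ B over [I-1,I-2,II-1,II-2]: 6 consistent

II-2 ∈ {X^BX^b, X^bX^b}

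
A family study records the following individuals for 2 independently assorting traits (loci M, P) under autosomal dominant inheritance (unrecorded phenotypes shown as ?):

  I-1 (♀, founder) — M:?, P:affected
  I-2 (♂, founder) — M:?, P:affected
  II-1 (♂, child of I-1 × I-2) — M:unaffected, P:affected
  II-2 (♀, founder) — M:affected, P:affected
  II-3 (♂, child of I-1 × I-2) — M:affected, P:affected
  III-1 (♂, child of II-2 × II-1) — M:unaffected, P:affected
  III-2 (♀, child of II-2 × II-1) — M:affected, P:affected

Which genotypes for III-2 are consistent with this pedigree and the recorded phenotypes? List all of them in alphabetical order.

III-2 ∈ {Mm PP, Mm Pp}

M/I-1 ? ·: mm|Mm
M/I-2 ? ·: mm|Mm
M/II-1 un I-1×I-2: mm
M/II-2 aff ·: Mm
M/II-3 aff I-1×I-2: Mm|MM
M/III-1 un II-2×II-1: mm
M/III-2 aff II-2×II-1: Mm
⇒ M over [I-1,I-2,II-1,II-2,II-3,III-1,III-2]: 4 consistent
P/I-1 aff ·: Pp|PP
P/I-2 aff ·: Pp|PP
P/II-1 aff I-1×I-2: Pp|PP
P/II-2 aff ·: Pp|PP
P/II-3 aff I-1×I-2: Pp|PP
P/III-1 aff II-2×II-1: Pp|PP
P/III-2 aff II-2×II-1: Pp|PP
⇒ P over [I-1,I-2,II-1,II-2,II-3,III-1,III-2]: 83 consistent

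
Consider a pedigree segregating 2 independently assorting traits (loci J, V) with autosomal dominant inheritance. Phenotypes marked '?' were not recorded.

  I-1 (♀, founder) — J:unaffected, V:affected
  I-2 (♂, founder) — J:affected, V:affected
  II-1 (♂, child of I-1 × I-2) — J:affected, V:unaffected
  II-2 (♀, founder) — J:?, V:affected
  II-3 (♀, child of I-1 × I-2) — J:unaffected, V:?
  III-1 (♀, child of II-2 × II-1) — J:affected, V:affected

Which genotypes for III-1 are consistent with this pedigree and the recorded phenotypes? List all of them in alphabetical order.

III-1 ∈ {JJ Vv, Jj Vv}

J/I-1 un ·: jj
J/I-2 aff ·: Jj
J/II-1 aff I-1×I-2: Jj
J/II-2 ? ·: jj|Jj|JJ
J/II-3 un I-1×I-2: jj
J/III-1 aff II-2×II-1: Jj|JJ
⇒ J over [I-1,I-2,II-1,II-2,II-3,III-1]: 5 consistent
V/I-1 aff ·: Vv
V/I-2 aff ·: Vv
V/II-1 un I-1×I-2: vv
V/II-2 aff ·: Vv|VV
V/II-3 ? I-1×I-2: vv|Vv|VV
V/III-1 aff II-2×II-1: Vv
⇒ V over [I-1,I-2,II-1,II-2,II-3,III-1]: 6 consistent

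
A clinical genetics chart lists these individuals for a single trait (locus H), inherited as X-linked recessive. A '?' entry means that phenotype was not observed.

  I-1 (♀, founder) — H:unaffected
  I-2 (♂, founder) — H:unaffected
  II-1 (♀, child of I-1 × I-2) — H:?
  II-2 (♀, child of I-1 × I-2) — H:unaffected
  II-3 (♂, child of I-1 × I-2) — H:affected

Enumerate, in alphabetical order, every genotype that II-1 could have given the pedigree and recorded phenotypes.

H/I-1 un ·: X^HX^h
H/I-2 un ·: X^HY
H/II-1 ? I-1×I-2: X^HX^H|X^HX^h
H/II-2 un I-1×I-2: X^HX^H|X^HX^h
H/II-3 aff I-1×I-2: X^hY
⇒ H over [I-1,I-2,II-1,II-2,II-3]: 4 consistent

II-1 ∈ {X^HX^H, X^HX^h}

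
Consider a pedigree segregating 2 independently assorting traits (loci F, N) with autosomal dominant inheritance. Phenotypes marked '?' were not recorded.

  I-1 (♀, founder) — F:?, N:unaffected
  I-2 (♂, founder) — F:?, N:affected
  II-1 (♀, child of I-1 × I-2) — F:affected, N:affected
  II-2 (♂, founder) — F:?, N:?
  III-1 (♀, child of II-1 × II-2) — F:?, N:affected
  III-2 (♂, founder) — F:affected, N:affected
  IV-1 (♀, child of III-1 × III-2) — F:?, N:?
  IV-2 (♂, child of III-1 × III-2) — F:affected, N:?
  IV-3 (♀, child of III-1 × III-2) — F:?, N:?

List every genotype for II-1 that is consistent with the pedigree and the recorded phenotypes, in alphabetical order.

F/I-1 ? ·: ff|Ff|FF
F/I-2 ? ·: ff|Ff|FF
F/II-1 aff I-1×I-2: Ff|FF
F/II-2 ? ·: ff|Ff|FF
F/III-1 ? II-1×II-2: ff|Ff|FF
F/III-2 aff ·: Ff|FF
F/IV-1 ? III-1×III-2: ff|Ff|FF
F/IV-2 aff III-1×III-2: Ff|FF
F/IV-3 ? III-1×III-2: ff|Ff|FF
⇒ F over [I-1,I-2,II-1,II-2,III-1,III-2,IV-1,IV-2,IV-3]: 1022 consistent
N/I-1 un ·: nn
N/I-2 aff ·: Nn|NN
N/II-1 aff I-1×I-2: Nn
N/II-2 ? ·: nn|Nn|NN
N/III-1 aff II-1×II-2: Nn|NN
N/III-2 aff ·: Nn|NN
N/IV-1 ? III-1×III-2: nn|Nn|NN
N/IV-2 ? III-1×III-2: nn|Nn|NN
N/IV-3 ? III-1×III-2: nn|Nn|NN
⇒ N over [I-1,I-2,II-1,II-2,III-1,III-2,IV-1,IV-2,IV-3]: 246 consistent

II-1 ∈ {FF Nn, Ff Nn}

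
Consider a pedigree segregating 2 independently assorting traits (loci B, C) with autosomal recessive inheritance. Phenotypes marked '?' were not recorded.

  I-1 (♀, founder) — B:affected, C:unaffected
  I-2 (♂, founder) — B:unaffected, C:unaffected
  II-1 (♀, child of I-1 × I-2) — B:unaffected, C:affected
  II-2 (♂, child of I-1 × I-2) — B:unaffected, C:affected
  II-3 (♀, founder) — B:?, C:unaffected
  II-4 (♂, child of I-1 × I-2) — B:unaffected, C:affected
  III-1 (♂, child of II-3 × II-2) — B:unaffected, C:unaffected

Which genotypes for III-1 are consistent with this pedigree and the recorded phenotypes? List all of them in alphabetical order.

III-1 ∈ {BB Cc, Bb Cc}

B/I-1 aff ·: bb
B/I-2 un ·: BB|Bb
B/II-1 un I-1×I-2: Bb
B/II-2 un I-1×I-2: Bb
B/II-3 ? ·: BB|Bb|bb
B/II-4 un I-1×I-2: Bb
B/III-1 un II-3×II-2: BB|Bb
⇒ B over [I-1,I-2,II-1,II-2,II-3,II-4,III-1]: 10 consistent
C/I-1 un ·: Cc
C/I-2 un ·: Cc
C/II-1 aff I-1×I-2: cc
C/II-2 aff I-1×I-2: cc
C/II-3 un ·: CC|Cc
C/II-4 aff I-1×I-2: cc
C/III-1 un II-3×II-2: Cc
⇒ C over [I-1,I-2,II-1,II-2,II-3,II-4,III-1]: 2 consistent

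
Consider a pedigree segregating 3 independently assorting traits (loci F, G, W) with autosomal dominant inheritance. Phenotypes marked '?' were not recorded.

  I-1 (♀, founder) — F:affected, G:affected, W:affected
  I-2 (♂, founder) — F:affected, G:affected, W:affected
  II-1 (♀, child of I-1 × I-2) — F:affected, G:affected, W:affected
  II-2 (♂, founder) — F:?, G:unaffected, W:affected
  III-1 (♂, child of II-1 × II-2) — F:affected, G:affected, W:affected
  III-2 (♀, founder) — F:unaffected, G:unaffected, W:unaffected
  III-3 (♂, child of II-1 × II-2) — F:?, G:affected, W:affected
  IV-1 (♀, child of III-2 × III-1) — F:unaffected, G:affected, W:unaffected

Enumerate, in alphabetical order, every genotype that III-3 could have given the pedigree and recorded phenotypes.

III-3 ∈ {FF Gg WW, FF Gg Ww, Ff Gg WW, Ff Gg Ww, ff Gg WW, ff Gg Ww}

F/I-1 aff ·: Ff|FF
F/I-2 aff ·: Ff|FF
F/II-1 aff I-1×I-2: Ff|FF
F/II-2 ? ·: ff|Ff|FF
F/III-1 aff II-1×II-2: Ff
F/III-2 un ·: ff
F/III-3 ? II-1×II-2: ff|Ff|FF
F/IV-1 un III-2×III-1: ff
⇒ F over [I-1,I-2,II-1,II-2,III-1,III-2,III-3,IV-1]: 33 consistent
G/I-1 aff ·: Gg|GG
G/I-2 aff ·: Gg|GG
G/II-1 aff I-1×I-2: Gg|GG
G/II-2 un ·: gg
G/III-1 aff II-1×II-2: Gg
G/III-2 un ·: gg
G/III-3 aff II-1×II-2: Gg
G/IV-1 aff III-2×III-1: Gg
⇒ G over [I-1,I-2,II-1,II-2,III-1,III-2,III-3,IV-1]: 7 consistent
W/I-1 aff ·: Ww|WW
W/I-2 aff ·: Ww|WW
W/II-1 aff I-1×I-2: Ww|WW
W/II-2 aff ·: Ww|WW
W/III-1 aff II-1×II-2: Ww
W/III-2 un ·: ww
W/III-3 aff II-1×II-2: Ww|WW
W/IV-1 un III-2×III-1: ww
⇒ W over [I-1,I-2,II-1,II-2,III-1,III-2,III-3,IV-1]: 20 consistent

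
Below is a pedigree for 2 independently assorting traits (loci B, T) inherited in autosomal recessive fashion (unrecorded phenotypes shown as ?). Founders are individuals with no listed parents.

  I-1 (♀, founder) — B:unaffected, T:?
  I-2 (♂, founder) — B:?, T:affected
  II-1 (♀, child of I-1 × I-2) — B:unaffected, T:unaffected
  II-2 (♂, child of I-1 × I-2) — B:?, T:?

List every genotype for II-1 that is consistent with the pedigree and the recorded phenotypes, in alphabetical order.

B/I-1 un ·: BB|Bb
B/I-2 ? ·: BB|Bb|bb
B/II-1 un I-1×I-2: BB|Bb
B/II-2 ? I-1×I-2: BB|Bb|bb
⇒ B over [I-1,I-2,II-1,II-2]: 18 consistent
T/I-1 ? ·: TT|Tt
T/I-2 aff ·: tt
T/II-1 un I-1×I-2: Tt
T/II-2 ? I-1×I-2: Tt|tt
⇒ T over [I-1,I-2,II-1,II-2]: 3 consistent

II-1 ∈ {BB Tt, Bb Tt}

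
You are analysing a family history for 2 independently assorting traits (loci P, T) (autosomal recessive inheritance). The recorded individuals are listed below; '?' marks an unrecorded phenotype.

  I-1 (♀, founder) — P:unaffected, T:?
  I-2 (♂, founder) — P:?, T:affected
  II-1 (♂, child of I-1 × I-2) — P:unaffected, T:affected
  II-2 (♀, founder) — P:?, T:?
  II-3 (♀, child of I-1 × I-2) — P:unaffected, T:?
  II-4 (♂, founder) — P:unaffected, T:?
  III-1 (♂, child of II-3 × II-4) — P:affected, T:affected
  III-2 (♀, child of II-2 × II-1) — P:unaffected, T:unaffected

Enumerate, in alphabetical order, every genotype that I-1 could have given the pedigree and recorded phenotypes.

P/I-1 un ·: PP|Pp
P/I-2 ? ·: PP|Pp|pp
P/II-1 un I-1×I-2: PP|Pp
P/II-2 ? ·: PP|Pp|pp
P/II-3 un I-1×I-2: Pp
P/II-4 un ·: Pp
P/III-1 aff II-3×II-4: pp
P/III-2 un II-2×II-1: PP|Pp
⇒ P over [I-1,I-2,II-1,II-2,II-3,II-4,III-1,III-2]: 37 consistent
T/I-1 ? ·: Tt|tt
T/I-2 aff ·: tt
T/II-1 aff I-1×I-2: tt
T/II-2 ? ·: TT|Tt
T/II-3 ? I-1×I-2: Tt|tt
T/II-4 ? ·: Tt|tt
T/III-1 aff II-3×II-4: tt
T/III-2 un II-2×II-1: Tt
⇒ T over [I-1,I-2,II-1,II-2,II-3,II-4,III-1,III-2]: 12 consistent

I-1 ∈ {PP Tt, PP tt, Pp Tt, Pp tt}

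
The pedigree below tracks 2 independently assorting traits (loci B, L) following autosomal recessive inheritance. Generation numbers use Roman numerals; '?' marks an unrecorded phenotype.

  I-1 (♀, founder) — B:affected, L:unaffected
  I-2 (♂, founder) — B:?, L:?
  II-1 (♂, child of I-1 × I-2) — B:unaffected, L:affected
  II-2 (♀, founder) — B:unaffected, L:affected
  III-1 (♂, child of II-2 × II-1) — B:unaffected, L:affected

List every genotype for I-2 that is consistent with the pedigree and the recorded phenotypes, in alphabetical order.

B/I-1 aff ·: bb
B/I-2 ? ·: BB|Bb
B/II-1 un I-1×I-2: Bb
B/II-2 un ·: BB|Bb
B/III-1 un II-2×II-1: BB|Bb
⇒ B over [I-1,I-2,II-1,II-2,III-1]: 8 consistent
L/I-1 un ·: Ll
L/I-2 ? ·: Ll|ll
L/II-1 aff I-1×I-2: ll
L/II-2 aff ·: ll
L/III-1 aff II-2×II-1: ll
⇒ L over [I-1,I-2,II-1,II-2,III-1]: 2 consistent

I-2 ∈ {BB Ll, BB ll, Bb Ll, Bb ll}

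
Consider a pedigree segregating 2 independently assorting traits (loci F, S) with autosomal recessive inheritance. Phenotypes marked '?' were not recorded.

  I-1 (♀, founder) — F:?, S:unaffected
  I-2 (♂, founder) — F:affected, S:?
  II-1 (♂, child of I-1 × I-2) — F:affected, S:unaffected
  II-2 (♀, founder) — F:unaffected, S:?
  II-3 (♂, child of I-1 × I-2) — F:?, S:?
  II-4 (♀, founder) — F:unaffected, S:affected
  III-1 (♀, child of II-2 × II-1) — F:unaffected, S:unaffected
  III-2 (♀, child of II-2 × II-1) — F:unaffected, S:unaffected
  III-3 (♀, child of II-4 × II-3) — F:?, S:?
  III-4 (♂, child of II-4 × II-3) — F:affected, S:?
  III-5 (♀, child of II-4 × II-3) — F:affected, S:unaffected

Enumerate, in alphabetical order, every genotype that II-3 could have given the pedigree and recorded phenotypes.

II-3 ∈ {Ff SS, Ff Ss, ff SS, ff Ss}

F/I-1 ? ·: Ff|ff
F/I-2 aff ·: ff
F/II-1 aff I-1×I-2: ff
F/II-2 un ·: FF|Ff
F/II-3 ? I-1×I-2: Ff|ff
F/II-4 un ·: Ff
F/III-1 un II-2×II-1: Ff
F/III-2 un II-2×II-1: Ff
F/III-3 ? II-4×II-3: FF|Ff|ff
F/III-4 aff II-4×II-3: ff
F/III-5 aff II-4×II-3: ff
⇒ F over [I-1,I-2,II-1,II-2,II-3,II-4,III-1,III-2,III-3,III-4,III-5]: 14 consistent
S/I-1 un ·: SS|Ss
S/I-2 ? ·: SS|Ss|ss
S/II-1 un I-1×I-2: SS|Ss
S/II-2 ? ·: SS|Ss|ss
S/II-3 ? I-1×I-2: SS|Ss
S/II-4 aff ·: ss
S/III-1 un II-2×II-1: SS|Ss
S/III-2 un II-2×II-1: SS|Ss
S/III-3 ? II-4×II-3: Ss|ss
S/III-4 ? II-4×II-3: Ss|ss
S/III-5 un II-4×II-3: Ss
⇒ S over [I-1,I-2,II-1,II-2,II-3,II-4,III-1,III-2,III-3,III-4,III-5]: 303 consistent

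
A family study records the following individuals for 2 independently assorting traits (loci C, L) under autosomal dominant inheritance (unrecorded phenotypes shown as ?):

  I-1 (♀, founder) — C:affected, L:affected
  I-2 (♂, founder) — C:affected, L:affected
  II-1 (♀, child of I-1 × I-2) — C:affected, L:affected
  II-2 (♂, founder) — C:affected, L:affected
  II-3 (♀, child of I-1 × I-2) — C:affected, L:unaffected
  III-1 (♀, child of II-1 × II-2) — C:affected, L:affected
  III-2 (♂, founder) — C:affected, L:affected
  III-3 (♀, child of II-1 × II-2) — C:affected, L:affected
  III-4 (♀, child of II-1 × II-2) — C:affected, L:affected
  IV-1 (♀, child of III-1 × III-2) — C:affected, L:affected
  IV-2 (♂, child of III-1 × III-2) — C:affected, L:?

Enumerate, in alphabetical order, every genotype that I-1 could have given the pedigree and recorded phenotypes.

C/I-1 aff ·: Cc|CC
C/I-2 aff ·: Cc|CC
C/II-1 aff I-1×I-2: Cc|CC
C/II-2 aff ·: Cc|CC
C/II-3 aff I-1×I-2: Cc|CC
C/III-1 aff II-1×II-2: Cc|CC
C/III-2 aff ·: Cc|CC
C/III-3 aff II-1×II-2: Cc|CC
C/III-4 aff II-1×II-2: Cc|CC
C/IV-1 aff III-1×III-2: Cc|CC
C/IV-2 aff III-1×III-2: Cc|CC
⇒ C over [I-1,I-2,II-1,II-2,II-3,III-1,III-2,III-3,III-4,IV-1,IV-2]: 1023 consistent
L/I-1 aff ·: Ll
L/I-2 aff ·: Ll
L/II-1 aff I-1×I-2: Ll|LL
L/II-2 aff ·: Ll|LL
L/II-3 un I-1×I-2: ll
L/III-1 aff II-1×II-2: Ll|LL
L/III-2 aff ·: Ll|LL
L/III-3 aff II-1×II-2: Ll|LL
L/III-4 aff II-1×II-2: Ll|LL
L/IV-1 aff III-1×III-2: Ll|LL
L/IV-2 ? III-1×III-2: ll|Ll|LL
⇒ L over [I-1,I-2,II-1,II-2,II-3,III-1,III-2,III-3,III-4,IV-1,IV-2]: 185 consistent

I-1 ∈ {CC Ll, Cc Ll}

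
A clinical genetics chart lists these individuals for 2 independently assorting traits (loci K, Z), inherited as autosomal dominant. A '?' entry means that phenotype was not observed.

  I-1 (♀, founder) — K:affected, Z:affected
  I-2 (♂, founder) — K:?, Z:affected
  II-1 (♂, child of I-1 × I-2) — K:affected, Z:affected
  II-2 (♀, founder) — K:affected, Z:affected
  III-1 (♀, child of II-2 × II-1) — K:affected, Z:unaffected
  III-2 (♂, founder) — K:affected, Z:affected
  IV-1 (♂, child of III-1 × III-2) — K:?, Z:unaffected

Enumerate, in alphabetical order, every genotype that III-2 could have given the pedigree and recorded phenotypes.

III-2 ∈ {KK Zz, Kk Zz}

K/I-1 aff ·: Kk|KK
K/I-2 ? ·: kk|Kk|KK
K/II-1 aff I-1×I-2: Kk|KK
K/II-2 aff ·: Kk|KK
K/III-1 aff II-2×II-1: Kk|KK
K/III-2 aff ·: Kk|KK
K/IV-1 ? III-1×III-2: kk|Kk|KK
⇒ K over [I-1,I-2,II-1,II-2,III-1,III-2,IV-1]: 124 consistent
Z/I-1 aff ·: Zz|ZZ
Z/I-2 aff ·: Zz|ZZ
Z/II-1 aff I-1×I-2: Zz
Z/II-2 aff ·: Zz
Z/III-1 un II-2×II-1: zz
Z/III-2 aff ·: Zz
Z/IV-1 un III-1×III-2: zz
⇒ Z over [I-1,I-2,II-1,II-2,III-1,III-2,IV-1]: 3 consistent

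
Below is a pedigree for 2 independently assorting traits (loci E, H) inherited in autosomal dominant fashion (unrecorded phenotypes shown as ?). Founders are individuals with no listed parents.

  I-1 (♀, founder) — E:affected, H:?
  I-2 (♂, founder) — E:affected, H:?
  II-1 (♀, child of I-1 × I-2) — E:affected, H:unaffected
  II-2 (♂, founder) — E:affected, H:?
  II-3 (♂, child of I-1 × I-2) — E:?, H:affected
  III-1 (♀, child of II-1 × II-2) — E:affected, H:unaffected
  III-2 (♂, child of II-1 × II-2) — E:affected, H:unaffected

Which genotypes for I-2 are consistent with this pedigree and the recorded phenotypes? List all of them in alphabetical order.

I-2 ∈ {EE Hh, EE hh, Ee Hh, Ee hh}

E/I-1 aff ·: Ee|EE
E/I-2 aff ·: Ee|EE
E/II-1 aff I-1×I-2: Ee|EE
E/II-2 aff ·: Ee|EE
E/II-3 ? I-1×I-2: ee|Ee|EE
E/III-1 aff II-1×II-2: Ee|EE
E/III-2 aff II-1×II-2: Ee|EE
⇒ E over [I-1,I-2,II-1,II-2,II-3,III-1,III-2]: 96 consistent
H/I-1 ? ·: hh|Hh
H/I-2 ? ·: hh|Hh
H/II-1 un I-1×I-2: hh
H/II-2 ? ·: hh|Hh
H/II-3 aff I-1×I-2: Hh|HH
H/III-1 un II-1×II-2: hh
H/III-2 un II-1×II-2: hh
⇒ H over [I-1,I-2,II-1,II-2,II-3,III-1,III-2]: 8 consistent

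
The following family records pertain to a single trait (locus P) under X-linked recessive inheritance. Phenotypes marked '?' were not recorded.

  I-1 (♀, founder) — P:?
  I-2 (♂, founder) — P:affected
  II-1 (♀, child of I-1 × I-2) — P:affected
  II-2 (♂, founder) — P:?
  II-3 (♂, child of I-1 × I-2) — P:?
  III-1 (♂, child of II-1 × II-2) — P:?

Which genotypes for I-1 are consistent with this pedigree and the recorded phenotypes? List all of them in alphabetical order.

I-1 ∈ {X^PX^p, X^pX^p}

P/I-1 ? ·: X^PX^p|X^pX^p
P/I-2 aff ·: X^pY
P/II-1 aff I-1×I-2: X^pX^p
P/II-2 ? ·: X^PY|X^pY
P/II-3 ? I-1×I-2: X^PY|X^pY
P/III-1 ? II-1×II-2: X^pY
⇒ P over [I-1,I-2,II-1,II-2,II-3,III-1]: 6 consistent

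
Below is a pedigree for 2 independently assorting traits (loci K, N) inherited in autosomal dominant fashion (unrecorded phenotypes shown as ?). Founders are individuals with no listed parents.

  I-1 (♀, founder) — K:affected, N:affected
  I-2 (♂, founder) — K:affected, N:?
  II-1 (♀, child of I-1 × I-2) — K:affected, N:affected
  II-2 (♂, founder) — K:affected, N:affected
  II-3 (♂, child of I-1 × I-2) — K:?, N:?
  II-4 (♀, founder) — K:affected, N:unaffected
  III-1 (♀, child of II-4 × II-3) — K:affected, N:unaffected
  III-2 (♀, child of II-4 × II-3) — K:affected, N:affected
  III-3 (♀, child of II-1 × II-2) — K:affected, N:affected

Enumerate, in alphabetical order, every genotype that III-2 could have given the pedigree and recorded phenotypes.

K/I-1 aff ·: Kk|KK
K/I-2 aff ·: Kk|KK
K/II-1 aff I-1×I-2: Kk|KK
K/II-2 aff ·: Kk|KK
K/II-3 ? I-1×I-2: kk|Kk|KK
K/II-4 aff ·: Kk|KK
K/III-1 aff II-4×II-3: Kk|KK
K/III-2 aff II-4×II-3: Kk|KK
K/III-3 aff II-1×II-2: Kk|KK
⇒ K over [I-1,I-2,II-1,II-2,II-3,II-4,III-1,III-2,III-3]: 302 consistent
N/I-1 aff ·: Nn|NN
N/I-2 ? ·: nn|Nn|NN
N/II-1 aff I-1×I-2: Nn|NN
N/II-2 aff ·: Nn|NN
N/II-3 ? I-1×I-2: Nn
N/II-4 un ·: nn
N/III-1 un II-4×II-3: nn
N/III-2 aff II-4×II-3: Nn
N/III-3 aff II-1×II-2: Nn|NN
⇒ N over [I-1,I-2,II-1,II-2,II-3,II-4,III-1,III-2,III-3]: 29 consistent

III-2 ∈ {KK Nn, Kk Nn}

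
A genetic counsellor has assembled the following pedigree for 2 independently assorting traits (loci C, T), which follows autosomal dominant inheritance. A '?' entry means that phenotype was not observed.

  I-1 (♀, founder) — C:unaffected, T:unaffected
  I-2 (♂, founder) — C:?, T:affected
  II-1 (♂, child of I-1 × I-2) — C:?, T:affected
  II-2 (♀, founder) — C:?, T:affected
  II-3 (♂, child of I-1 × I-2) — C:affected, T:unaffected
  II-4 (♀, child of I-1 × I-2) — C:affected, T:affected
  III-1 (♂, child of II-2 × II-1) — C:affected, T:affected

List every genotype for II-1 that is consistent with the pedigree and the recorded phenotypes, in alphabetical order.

II-1 ∈ {Cc Tt, cc Tt}

C/I-1 un ·: cc
C/I-2 ? ·: Cc|CC
C/II-1 ? I-1×I-2: cc|Cc
C/II-2 ? ·: cc|Cc|CC
C/II-3 aff I-1×I-2: Cc
C/II-4 aff I-1×I-2: Cc
C/III-1 aff II-2×II-1: Cc|CC
⇒ C over [I-1,I-2,II-1,II-2,II-3,II-4,III-1]: 12 consistent
T/I-1 un ·: tt
T/I-2 aff ·: Tt
T/II-1 aff I-1×I-2: Tt
T/II-2 aff ·: Tt|TT
T/II-3 un I-1×I-2: tt
T/II-4 aff I-1×I-2: Tt
T/III-1 aff II-2×II-1: Tt|TT
⇒ T over [I-1,I-2,II-1,II-2,II-3,II-4,III-1]: 4 consistent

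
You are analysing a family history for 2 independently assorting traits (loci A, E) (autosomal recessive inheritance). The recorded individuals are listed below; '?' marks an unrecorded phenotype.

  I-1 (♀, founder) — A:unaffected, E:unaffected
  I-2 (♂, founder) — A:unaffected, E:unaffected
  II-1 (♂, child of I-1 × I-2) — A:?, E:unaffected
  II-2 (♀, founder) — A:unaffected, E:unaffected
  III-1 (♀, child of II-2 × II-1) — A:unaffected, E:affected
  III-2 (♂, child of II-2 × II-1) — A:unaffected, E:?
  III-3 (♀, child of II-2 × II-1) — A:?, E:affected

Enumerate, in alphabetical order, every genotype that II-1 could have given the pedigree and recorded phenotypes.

A/I-1 un ·: AA|Aa
A/I-2 un ·: AA|Aa
A/II-1 ? I-1×I-2: AA|Aa|aa
A/II-2 un ·: AA|Aa
A/III-1 un II-2×II-1: AA|Aa
A/III-2 un II-2×II-1: AA|Aa
A/III-3 ? II-2×II-1: AA|Aa|aa
⇒ A over [I-1,I-2,II-1,II-2,III-1,III-2,III-3]: 99 consistent
E/I-1 un ·: EE|Ee
E/I-2 un ·: EE|Ee
E/II-1 un I-1×I-2: Ee
E/II-2 un ·: Ee
E/III-1 aff II-2×II-1: ee
E/III-2 ? II-2×II-1: EE|Ee|ee
E/III-3 aff II-2×II-1: ee
⇒ E over [I-1,I-2,II-1,II-2,III-1,III-2,III-3]: 9 consistent

II-1 ∈ {AA Ee, Aa Ee, aa Ee}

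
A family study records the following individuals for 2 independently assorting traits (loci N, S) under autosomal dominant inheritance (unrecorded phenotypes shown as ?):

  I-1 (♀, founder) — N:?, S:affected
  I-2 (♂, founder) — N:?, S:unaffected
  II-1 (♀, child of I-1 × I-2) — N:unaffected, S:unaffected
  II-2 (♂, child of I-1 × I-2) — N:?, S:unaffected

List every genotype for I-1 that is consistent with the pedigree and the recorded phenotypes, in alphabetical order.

N/I-1 ? ·: nn|Nn
N/I-2 ? ·: nn|Nn
N/II-1 un I-1×I-2: nn
N/II-2 ? I-1×I-2: nn|Nn|NN
⇒ N over [I-1,I-2,II-1,II-2]: 8 consistent
S/I-1 aff ·: Ss
S/I-2 un ·: ss
S/II-1 un I-1×I-2: ss
S/II-2 un I-1×I-2: ss
⇒ S over [I-1,I-2,II-1,II-2]: 1 consistent

I-1 ∈ {Nn Ss, nn Ss}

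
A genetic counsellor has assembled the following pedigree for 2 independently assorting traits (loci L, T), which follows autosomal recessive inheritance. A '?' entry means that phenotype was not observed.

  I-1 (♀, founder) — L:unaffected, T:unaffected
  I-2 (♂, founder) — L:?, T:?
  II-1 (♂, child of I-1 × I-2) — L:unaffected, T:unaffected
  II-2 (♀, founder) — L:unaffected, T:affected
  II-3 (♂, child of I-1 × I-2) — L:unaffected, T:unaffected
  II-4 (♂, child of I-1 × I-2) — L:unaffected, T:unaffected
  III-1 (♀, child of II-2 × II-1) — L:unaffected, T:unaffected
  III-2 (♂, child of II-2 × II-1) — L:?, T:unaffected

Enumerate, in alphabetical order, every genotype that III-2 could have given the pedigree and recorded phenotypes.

L/I-1 un ·: LL|Ll
L/I-2 ? ·: LL|Ll|ll
L/II-1 un I-1×I-2: LL|Ll
L/II-2 un ·: LL|Ll
L/II-3 un I-1×I-2: LL|Ll
L/II-4 un I-1×I-2: LL|Ll
L/III-1 un II-2×II-1: LL|Ll
L/III-2 ? II-2×II-1: LL|Ll|ll
⇒ L over [I-1,I-2,II-1,II-2,II-3,II-4,III-1,III-2]: 205 consistent
T/I-1 un ·: TT|Tt
T/I-2 ? ·: TT|Tt|tt
T/II-1 un I-1×I-2: TT|Tt
T/II-2 aff ·: tt
T/II-3 un I-1×I-2: TT|Tt
T/II-4 un I-1×I-2: TT|Tt
T/III-1 un II-2×II-1: Tt
T/III-2 un II-2×II-1: Tt
⇒ T over [I-1,I-2,II-1,II-2,II-3,II-4,III-1,III-2]: 27 consistent

III-2 ∈ {LL Tt, Ll Tt, ll Tt}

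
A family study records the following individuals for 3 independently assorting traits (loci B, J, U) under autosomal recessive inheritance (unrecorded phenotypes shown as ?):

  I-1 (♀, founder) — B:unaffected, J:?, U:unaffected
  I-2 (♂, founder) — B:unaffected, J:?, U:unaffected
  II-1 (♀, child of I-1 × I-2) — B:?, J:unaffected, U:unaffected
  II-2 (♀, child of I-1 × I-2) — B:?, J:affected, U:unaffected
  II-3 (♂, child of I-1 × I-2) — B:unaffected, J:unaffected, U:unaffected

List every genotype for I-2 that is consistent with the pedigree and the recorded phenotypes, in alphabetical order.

I-2 ∈ {BB Jj UU, BB Jj Uu, BB jj UU, BB jj Uu, Bb Jj UU, Bb Jj Uu, Bb jj UU, Bb jj Uu}

B/I-1 un ·: BB|Bb
B/I-2 un ·: BB|Bb
B/II-1 ? I-1×I-2: BB|Bb|bb
B/II-2 ? I-1×I-2: BB|Bb|bb
B/II-3 un I-1×I-2: BB|Bb
⇒ B over [I-1,I-2,II-1,II-2,II-3]: 35 consistent
J/I-1 ? ·: Jj|jj
J/I-2 ? ·: Jj|jj
J/II-1 un I-1×I-2: JJ|Jj
J/II-2 aff I-1×I-2: jj
J/II-3 un I-1×I-2: JJ|Jj
⇒ J over [I-1,I-2,II-1,II-2,II-3]: 6 consistent
U/I-1 un ·: UU|Uu
U/I-2 un ·: UU|Uu
U/II-1 un I-1×I-2: UU|Uu
U/II-2 un I-1×I-2: UU|Uu
U/II-3 un I-1×I-2: UU|Uu
⇒ U over [I-1,I-2,II-1,II-2,II-3]: 25 consistent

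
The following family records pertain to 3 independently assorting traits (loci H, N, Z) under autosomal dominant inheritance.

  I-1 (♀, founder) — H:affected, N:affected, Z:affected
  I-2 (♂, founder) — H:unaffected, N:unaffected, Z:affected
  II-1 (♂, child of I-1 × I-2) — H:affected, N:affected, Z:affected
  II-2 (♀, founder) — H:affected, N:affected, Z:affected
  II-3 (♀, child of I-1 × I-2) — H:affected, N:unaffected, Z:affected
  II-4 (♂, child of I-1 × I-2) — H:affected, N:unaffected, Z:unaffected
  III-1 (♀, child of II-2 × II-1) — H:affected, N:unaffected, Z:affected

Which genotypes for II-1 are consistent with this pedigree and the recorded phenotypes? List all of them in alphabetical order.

II-1 ∈ {Hh Nn ZZ, Hh Nn Zz}

H/I-1 aff ·: Hh|HH
H/I-2 un ·: hh
H/II-1 aff I-1×I-2: Hh
H/II-2 aff ·: Hh|HH
H/II-3 aff I-1×I-2: Hh
H/II-4 aff I-1×I-2: Hh
H/III-1 aff II-2×II-1: Hh|HH
⇒ H over [I-1,I-2,II-1,II-2,II-3,II-4,III-1]: 8 consistent
N/I-1 aff ·: Nn
N/I-2 un ·: nn
N/II-1 aff I-1×I-2: Nn
N/II-2 aff ·: Nn
N/II-3 un I-1×I-2: nn
N/II-4 un I-1×I-2: nn
N/III-1 un II-2×II-1: nn
⇒ N over [I-1,I-2,II-1,II-2,II-3,II-4,III-1]: 1 consistent
Z/I-1 aff ·: Zz
Z/I-2 aff ·: Zz
Z/II-1 aff I-1×I-2: Zz|ZZ
Z/II-2 aff ·: Zz|ZZ
Z/II-3 aff I-1×I-2: Zz|ZZ
Z/II-4 un I-1×I-2: zz
Z/III-1 aff II-2×II-1: Zz|ZZ
⇒ Z over [I-1,I-2,II-1,II-2,II-3,II-4,III-1]: 14 consistent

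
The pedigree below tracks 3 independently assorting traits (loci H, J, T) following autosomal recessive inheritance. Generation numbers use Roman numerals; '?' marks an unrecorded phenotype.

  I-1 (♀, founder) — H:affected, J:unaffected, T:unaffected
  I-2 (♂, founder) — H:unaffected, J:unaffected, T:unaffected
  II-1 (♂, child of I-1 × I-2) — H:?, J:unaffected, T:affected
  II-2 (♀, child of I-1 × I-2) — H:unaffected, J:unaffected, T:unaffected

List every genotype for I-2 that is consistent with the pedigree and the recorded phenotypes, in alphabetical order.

H/I-1 aff ·: hh
H/I-2 un ·: HH|Hh
H/II-1 ? I-1×I-2: Hh|hh
H/II-2 un I-1×I-2: Hh
⇒ H over [I-1,I-2,II-1,II-2]: 3 consistent
J/I-1 un ·: JJ|Jj
J/I-2 un ·: JJ|Jj
J/II-1 un I-1×I-2: JJ|Jj
J/II-2 un I-1×I-2: JJ|Jj
⇒ J over [I-1,I-2,II-1,II-2]: 13 consistent
T/I-1 un ·: Tt
T/I-2 un ·: Tt
T/II-1 aff I-1×I-2: tt
T/II-2 un I-1×I-2: TT|Tt
⇒ T over [I-1,I-2,II-1,II-2]: 2 consistent

I-2 ∈ {HH JJ Tt, HH Jj Tt, Hh JJ Tt, Hh Jj Tt}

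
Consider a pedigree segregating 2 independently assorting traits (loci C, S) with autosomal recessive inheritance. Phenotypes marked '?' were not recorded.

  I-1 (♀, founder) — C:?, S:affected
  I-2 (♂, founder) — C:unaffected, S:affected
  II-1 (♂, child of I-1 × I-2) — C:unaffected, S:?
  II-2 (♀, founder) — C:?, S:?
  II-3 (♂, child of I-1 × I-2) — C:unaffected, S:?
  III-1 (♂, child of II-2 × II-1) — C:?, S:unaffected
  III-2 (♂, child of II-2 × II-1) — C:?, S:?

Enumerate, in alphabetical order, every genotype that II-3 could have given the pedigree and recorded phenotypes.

C/I-1 ? ·: CC|Cc|cc
C/I-2 un ·: CC|Cc
C/II-1 un I-1×I-2: CC|Cc
C/II-2 ? ·: CC|Cc|cc
C/II-3 un I-1×I-2: CC|Cc
C/III-1 ? II-2×II-1: CC|Cc|cc
C/III-2 ? II-2×II-1: CC|Cc|cc
⇒ C over [I-1,I-2,II-1,II-2,II-3,III-1,III-2]: 178 consistent
S/I-1 aff ·: ss
S/I-2 aff ·: ss
S/II-1 ? I-1×I-2: ss
S/II-2 ? ·: SS|Ss
S/II-3 ? I-1×I-2: ss
S/III-1 un II-2×II-1: Ss
S/III-2 ? II-2×II-1: Ss|ss
⇒ S over [I-1,I-2,II-1,II-2,II-3,III-1,III-2]: 3 consistent

II-3 ∈ {CC ss, Cc ss}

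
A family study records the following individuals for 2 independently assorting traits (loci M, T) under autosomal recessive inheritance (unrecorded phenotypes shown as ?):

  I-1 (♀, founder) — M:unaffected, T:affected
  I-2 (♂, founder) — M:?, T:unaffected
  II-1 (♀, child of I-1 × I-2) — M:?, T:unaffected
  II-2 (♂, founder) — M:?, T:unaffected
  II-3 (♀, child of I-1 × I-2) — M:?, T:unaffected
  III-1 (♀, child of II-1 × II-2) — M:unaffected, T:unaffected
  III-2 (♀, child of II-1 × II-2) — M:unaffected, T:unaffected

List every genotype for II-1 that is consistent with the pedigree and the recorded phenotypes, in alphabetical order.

II-1 ∈ {MM Tt, Mm Tt, mm Tt}

M/I-1 un ·: MM|Mm
M/I-2 ? ·: MM|Mm|mm
M/II-1 ? I-1×I-2: MM|Mm|mm
M/II-2 ? ·: MM|Mm|mm
M/II-3 ? I-1×I-2: MM|Mm|mm
M/III-1 un II-1×II-2: MM|Mm
M/III-2 un II-1×II-2: MM|Mm
⇒ M over [I-1,I-2,II-1,II-2,II-3,III-1,III-2]: 148 consistent
T/I-1 aff ·: tt
T/I-2 un ·: TT|Tt
T/II-1 un I-1×I-2: Tt
T/II-2 un ·: TT|Tt
T/II-3 un I-1×I-2: Tt
T/III-1 un II-1×II-2: TT|Tt
T/III-2 un II-1×II-2: TT|Tt
⇒ T over [I-1,I-2,II-1,II-2,II-3,III-1,III-2]: 16 consistent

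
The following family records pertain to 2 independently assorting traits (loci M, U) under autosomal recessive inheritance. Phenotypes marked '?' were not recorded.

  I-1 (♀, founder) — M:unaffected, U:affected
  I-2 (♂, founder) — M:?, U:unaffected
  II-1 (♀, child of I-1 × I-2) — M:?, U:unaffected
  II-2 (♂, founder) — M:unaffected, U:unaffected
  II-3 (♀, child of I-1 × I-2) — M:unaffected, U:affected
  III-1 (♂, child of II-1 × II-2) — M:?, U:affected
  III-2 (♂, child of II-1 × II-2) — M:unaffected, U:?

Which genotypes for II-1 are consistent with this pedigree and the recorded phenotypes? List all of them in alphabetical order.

M/I-1 un ·: MM|Mm
M/I-2 ? ·: MM|Mm|mm
M/II-1 ? I-1×I-2: MM|Mm|mm
M/II-2 un ·: MM|Mm
M/II-3 un I-1×I-2: MM|Mm
M/III-1 ? II-1×II-2: MM|Mm|mm
M/III-2 un II-1×II-2: MM|Mm
⇒ M over [I-1,I-2,II-1,II-2,II-3,III-1,III-2]: 124 consistent
U/I-1 aff ·: uu
U/I-2 un ·: Uu
U/II-1 un I-1×I-2: Uu
U/II-2 un ·: Uu
U/II-3 aff I-1×I-2: uu
U/III-1 aff II-1×II-2: uu
U/III-2 ? II-1×II-2: UU|Uu|uu
⇒ U over [I-1,I-2,II-1,II-2,II-3,III-1,III-2]: 3 consistent

II-1 ∈ {MM Uu, Mm Uu, mm Uu}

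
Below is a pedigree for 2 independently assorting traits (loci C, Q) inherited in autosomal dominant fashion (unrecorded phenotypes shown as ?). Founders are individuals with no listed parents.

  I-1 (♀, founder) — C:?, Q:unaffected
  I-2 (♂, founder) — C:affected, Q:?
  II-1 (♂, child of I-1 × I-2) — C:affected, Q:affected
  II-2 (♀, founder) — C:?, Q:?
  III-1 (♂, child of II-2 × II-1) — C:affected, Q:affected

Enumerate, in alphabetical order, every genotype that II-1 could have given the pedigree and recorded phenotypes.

II-1 ∈ {CC Qq, Cc Qq}

C/I-1 ? ·: cc|Cc|CC
C/I-2 aff ·: Cc|CC
C/II-1 aff I-1×I-2: Cc|CC
C/II-2 ? ·: cc|Cc|CC
C/III-1 aff II-2×II-1: Cc|CC
⇒ C over [I-1,I-2,II-1,II-2,III-1]: 41 consistent
Q/I-1 un ·: qq
Q/I-2 ? ·: Qq|QQ
Q/II-1 aff I-1×I-2: Qq
Q/II-2 ? ·: qq|Qq|QQ
Q/III-1 aff II-2×II-1: Qq|QQ
⇒ Q over [I-1,I-2,II-1,II-2,III-1]: 10 consistent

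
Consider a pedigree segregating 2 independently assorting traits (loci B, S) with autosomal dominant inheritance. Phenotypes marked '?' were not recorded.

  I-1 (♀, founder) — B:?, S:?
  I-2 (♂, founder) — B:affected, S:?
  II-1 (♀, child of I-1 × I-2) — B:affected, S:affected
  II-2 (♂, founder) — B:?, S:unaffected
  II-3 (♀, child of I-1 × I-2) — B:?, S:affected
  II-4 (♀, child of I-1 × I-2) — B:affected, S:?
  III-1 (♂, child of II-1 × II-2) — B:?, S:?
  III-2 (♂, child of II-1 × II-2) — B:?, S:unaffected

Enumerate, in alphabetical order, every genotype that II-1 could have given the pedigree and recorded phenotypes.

II-1 ∈ {BB Ss, Bb Ss}

B/I-1 ? ·: bb|Bb|BB
B/I-2 aff ·: Bb|BB
B/II-1 aff I-1×I-2: Bb|BB
B/II-2 ? ·: bb|Bb|BB
B/II-3 ? I-1×I-2: bb|Bb|BB
B/II-4 aff I-1×I-2: Bb|BB
B/III-1 ? II-1×II-2: bb|Bb|BB
B/III-2 ? II-1×II-2: bb|Bb|BB
⇒ B over [I-1,I-2,II-1,II-2,II-3,II-4,III-1,III-2]: 379 consistent
S/I-1 ? ·: ss|Ss|SS
S/I-2 ? ·: ss|Ss|SS
S/II-1 aff I-1×I-2: Ss
S/II-2 un ·: ss
S/II-3 aff I-1×I-2: Ss|SS
S/II-4 ? I-1×I-2: ss|Ss|SS
S/III-1 ? II-1×II-2: ss|Ss
S/III-2 un II-1×II-2: ss
⇒ S over [I-1,I-2,II-1,II-2,II-3,II-4,III-1,III-2]: 40 consistent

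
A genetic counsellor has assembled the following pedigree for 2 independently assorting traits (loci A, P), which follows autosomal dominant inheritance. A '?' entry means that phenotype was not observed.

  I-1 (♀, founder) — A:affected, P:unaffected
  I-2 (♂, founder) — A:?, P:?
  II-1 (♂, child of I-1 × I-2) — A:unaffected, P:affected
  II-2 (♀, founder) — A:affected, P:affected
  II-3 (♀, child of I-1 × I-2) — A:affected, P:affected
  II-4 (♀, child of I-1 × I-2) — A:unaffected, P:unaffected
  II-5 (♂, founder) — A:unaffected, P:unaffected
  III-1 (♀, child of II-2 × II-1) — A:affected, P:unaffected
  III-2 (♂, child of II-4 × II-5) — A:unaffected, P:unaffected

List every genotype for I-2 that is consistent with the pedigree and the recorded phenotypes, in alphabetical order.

I-2 ∈ {Aa Pp, aa Pp}

A/I-1 aff ·: Aa
A/I-2 ? ·: aa|Aa
A/II-1 un I-1×I-2: aa
A/II-2 aff ·: Aa|AA
A/II-3 aff I-1×I-2: Aa|AA
A/II-4 un I-1×I-2: aa
A/II-5 un ·: aa
A/III-1 aff II-2×II-1: Aa
A/III-2 un II-4×II-5: aa
⇒ A over [I-1,I-2,II-1,II-2,II-3,II-4,II-5,III-1,III-2]: 6 consistent
P/I-1 un ·: pp
P/I-2 ? ·: Pp
P/II-1 aff I-1×I-2: Pp
P/II-2 aff ·: Pp
P/II-3 aff I-1×I-2: Pp
P/II-4 un I-1×I-2: pp
P/II-5 un ·: pp
P/III-1 un II-2×II-1: pp
P/III-2 un II-4×II-5: pp
⇒ P over [I-1,I-2,II-1,II-2,II-3,II-4,II-5,III-1,III-2]: 1 consistent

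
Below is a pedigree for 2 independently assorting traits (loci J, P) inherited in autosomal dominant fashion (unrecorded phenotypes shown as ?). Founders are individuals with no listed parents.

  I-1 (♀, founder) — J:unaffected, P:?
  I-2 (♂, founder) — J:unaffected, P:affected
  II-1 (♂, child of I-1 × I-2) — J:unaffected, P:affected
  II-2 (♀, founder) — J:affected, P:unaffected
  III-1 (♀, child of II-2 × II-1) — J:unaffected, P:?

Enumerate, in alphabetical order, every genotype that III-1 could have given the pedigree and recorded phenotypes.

J/I-1 un ·: jj
J/I-2 un ·: jj
J/II-1 un I-1×I-2: jj
J/II-2 aff ·: Jj
J/III-1 un II-2×II-1: jj
⇒ J over [I-1,I-2,II-1,II-2,III-1]: 1 consistent
P/I-1 ? ·: pp|Pp|PP
P/I-2 aff ·: Pp|PP
P/II-1 aff I-1×I-2: Pp|PP
P/II-2 un ·: pp
P/III-1 ? II-2×II-1: pp|Pp
⇒ P over [I-1,I-2,II-1,II-2,III-1]: 14 consistent

III-1 ∈ {jj Pp, jj pp}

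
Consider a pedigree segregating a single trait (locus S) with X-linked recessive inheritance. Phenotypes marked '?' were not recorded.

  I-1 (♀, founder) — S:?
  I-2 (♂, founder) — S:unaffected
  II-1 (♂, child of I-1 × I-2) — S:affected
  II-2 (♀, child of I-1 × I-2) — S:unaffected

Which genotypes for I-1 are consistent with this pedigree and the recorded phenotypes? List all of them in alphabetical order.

S/I-1 ? ·: X^SX^s|X^sX^s
S/I-2 un ·: X^SY
S/II-1 aff I-1×I-2: X^sY
S/II-2 un I-1×I-2: X^SX^S|X^SX^s
⇒ S over [I-1,I-2,II-1,II-2]: 3 consistent

I-1 ∈ {X^SX^s, X^sX^s}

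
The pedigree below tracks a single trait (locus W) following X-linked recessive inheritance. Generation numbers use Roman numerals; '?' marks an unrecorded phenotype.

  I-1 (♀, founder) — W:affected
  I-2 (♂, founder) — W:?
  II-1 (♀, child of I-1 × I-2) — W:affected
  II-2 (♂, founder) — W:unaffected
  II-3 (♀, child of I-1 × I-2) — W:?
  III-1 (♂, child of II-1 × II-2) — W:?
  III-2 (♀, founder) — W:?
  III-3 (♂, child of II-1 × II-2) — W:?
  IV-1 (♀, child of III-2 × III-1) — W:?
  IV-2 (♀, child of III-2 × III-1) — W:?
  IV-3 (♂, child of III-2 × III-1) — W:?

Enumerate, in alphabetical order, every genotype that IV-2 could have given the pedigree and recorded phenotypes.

W/I-1 aff ·: X^wX^w
W/I-2 ? ·: X^wY
W/II-1 aff I-1×I-2: X^wX^w
W/II-2 un ·: X^WY
W/II-3 ? I-1×I-2: X^wX^w
W/III-1 ? II-1×II-2: X^wY
W/III-2 ? ·: X^WX^W|X^WX^w|X^wX^w
W/III-3 ? II-1×II-2: X^wY
W/IV-1 ? III-2×III-1: X^WX^w|X^wX^w
W/IV-2 ? III-2×III-1: X^WX^w|X^wX^w
W/IV-3 ? III-2×III-1: X^WY|X^wY
⇒ W over [I-1,I-2,II-1,II-2,II-3,III-1,III-2,III-3,IV-1,IV-2,IV-3]: 10 consistent

IV-2 ∈ {X^WX^w, X^wX^w}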